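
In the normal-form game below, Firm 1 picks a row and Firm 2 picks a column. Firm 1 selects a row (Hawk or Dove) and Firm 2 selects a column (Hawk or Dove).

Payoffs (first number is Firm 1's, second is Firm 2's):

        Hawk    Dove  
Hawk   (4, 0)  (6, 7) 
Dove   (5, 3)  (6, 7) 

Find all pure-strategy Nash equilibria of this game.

(Hawk, Dove) and (Dove, Dove)

(Hawk, Hawk): Firm 1 prefers Dove (5 > 4); Firm 2 prefers Dove (7 > 0) — not an equilibrium.
(Hawk, Dove): Firm 1 gets 6 ≥ 6 from Dove, and Firm 2 gets 7 ≥ 0 from Hawk — Nash equilibrium.
(Dove, Hawk): Firm 2 prefers Dove (7 > 3) — not an equilibrium.
(Dove, Dove): Firm 1 gets 6 ≥ 6 from Hawk, and Firm 2 gets 7 ≥ 3 from Hawk — Nash equilibrium.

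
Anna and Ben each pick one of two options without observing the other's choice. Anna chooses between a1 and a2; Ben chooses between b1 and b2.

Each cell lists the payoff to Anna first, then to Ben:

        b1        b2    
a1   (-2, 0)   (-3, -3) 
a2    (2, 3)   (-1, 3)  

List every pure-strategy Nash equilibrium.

(a2, b1) and (a2, b2)

(a1, b1): Anna prefers a2 (2 > -2) — not an equilibrium.
(a1, b2): Anna prefers a2 (-1 > -3); Ben prefers b1 (0 > -3) — not an equilibrium.
(a2, b1): Anna gets 2 ≥ -2 from a1, and Ben gets 3 ≥ 3 from b2 — Nash equilibrium.
(a2, b2): Anna gets -1 ≥ -3 from a1, and Ben gets 3 ≥ 3 from b1 — Nash equilibrium.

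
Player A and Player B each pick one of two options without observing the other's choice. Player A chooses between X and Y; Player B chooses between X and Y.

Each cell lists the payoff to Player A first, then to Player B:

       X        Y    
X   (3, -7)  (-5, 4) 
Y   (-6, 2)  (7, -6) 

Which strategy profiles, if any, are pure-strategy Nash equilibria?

(X, X): Player B prefers Y (4 > -7) — not an equilibrium.
(X, Y): Player A prefers Y (7 > -5) — not an equilibrium.
(Y, X): Player A prefers X (3 > -6) — not an equilibrium.
(Y, Y): Player B prefers X (2 > -6) — not an equilibrium.

none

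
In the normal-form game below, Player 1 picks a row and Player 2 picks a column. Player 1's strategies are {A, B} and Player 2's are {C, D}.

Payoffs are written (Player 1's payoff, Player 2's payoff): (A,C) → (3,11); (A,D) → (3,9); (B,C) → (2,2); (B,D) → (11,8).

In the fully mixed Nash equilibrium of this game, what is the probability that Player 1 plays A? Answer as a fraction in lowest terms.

3/4

Let r be the probability that Player 1 plays A. In a completely mixed equilibrium, Player 2 must be indifferent between C and D.
Player 2's expected payoff from C is 11r + 2(1−r); from D it is 9r + 8(1−r).
Setting these equal: 9r + 2 = r + 8, so r = 3/4.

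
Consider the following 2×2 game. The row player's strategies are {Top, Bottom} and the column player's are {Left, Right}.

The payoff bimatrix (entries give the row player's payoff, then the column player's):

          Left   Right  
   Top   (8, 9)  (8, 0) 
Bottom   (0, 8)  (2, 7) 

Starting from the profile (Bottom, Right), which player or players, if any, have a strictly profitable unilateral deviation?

Both

The row player at (Bottom, Right) earns 2; deviating to Top yields 8 — a strict improvement.
The column player earns 7; deviating to Left yields 8 — a strict improvement.
Both the row player and the column player have strictly profitable deviations.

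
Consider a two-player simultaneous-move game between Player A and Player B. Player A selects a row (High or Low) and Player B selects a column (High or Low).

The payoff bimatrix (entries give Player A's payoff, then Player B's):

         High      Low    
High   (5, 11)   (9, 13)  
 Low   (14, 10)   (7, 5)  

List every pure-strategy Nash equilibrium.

(High, Low) and (Low, High)

(High, High): Player A prefers Low (14 > 5); Player B prefers Low (13 > 11) — not an equilibrium.
(High, Low): Player A gets 9 ≥ 7 from Low, and Player B gets 13 ≥ 11 from High — Nash equilibrium.
(Low, High): Player A gets 14 ≥ 5 from High, and Player B gets 10 ≥ 5 from Low — Nash equilibrium.
(Low, Low): Player A prefers High (9 > 7); Player B prefers High (10 > 5) — not an equilibrium.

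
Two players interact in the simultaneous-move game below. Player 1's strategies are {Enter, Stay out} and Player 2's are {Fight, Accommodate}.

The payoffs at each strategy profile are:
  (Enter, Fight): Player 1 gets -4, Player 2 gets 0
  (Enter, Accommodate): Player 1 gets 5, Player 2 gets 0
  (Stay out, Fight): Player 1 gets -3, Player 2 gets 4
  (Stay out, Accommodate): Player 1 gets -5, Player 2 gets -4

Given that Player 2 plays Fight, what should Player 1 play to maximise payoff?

Against Fight, Player 1 earns -4 from Enter and -3 from Stay out.
So Stay out is the best response.

Stay out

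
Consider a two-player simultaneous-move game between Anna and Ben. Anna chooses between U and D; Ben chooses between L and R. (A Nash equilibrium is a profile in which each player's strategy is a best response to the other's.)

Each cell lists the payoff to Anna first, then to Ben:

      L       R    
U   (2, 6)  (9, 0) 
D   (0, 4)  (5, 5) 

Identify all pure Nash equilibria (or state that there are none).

(U, L): Anna gets 2 ≥ 0 from D, and Ben gets 6 ≥ 0 from R — Nash equilibrium.
(U, R): Ben prefers L (6 > 0) — not an equilibrium.
(D, L): Anna prefers U (2 > 0); Ben prefers R (5 > 4) — not an equilibrium.
(D, R): Anna prefers U (9 > 5) — not an equilibrium.

(U, L)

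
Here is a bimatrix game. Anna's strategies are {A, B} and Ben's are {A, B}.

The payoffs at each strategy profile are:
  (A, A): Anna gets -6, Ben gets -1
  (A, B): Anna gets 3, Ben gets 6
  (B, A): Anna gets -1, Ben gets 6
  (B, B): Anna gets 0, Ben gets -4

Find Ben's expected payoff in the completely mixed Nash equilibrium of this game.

32/17

First find x, the probability Anna plays A, from Ben's indifference between A and B: −x + 6(1−x) = 6x − 4(1−x), giving x = 10/17.
Since Ben is indifferent in equilibrium, Ben's expected payoff equals the payoff from either column against (10/17, 7/17). Using A: −(10/17) + 6(7/17) = 32/17.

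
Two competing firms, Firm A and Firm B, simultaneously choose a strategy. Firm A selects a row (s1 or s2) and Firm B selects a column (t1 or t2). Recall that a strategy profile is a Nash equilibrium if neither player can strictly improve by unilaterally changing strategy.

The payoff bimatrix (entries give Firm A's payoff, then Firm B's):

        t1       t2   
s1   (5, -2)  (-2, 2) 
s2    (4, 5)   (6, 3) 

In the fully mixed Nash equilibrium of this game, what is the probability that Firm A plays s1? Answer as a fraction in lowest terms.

1/3

Let r be the probability that Firm A plays s1. In a completely mixed equilibrium, Firm B must be indifferent between t1 and t2.
Firm B's expected payoff from t1 is −2r + 5(1−r); from t2 it is 2r + 3(1−r).
Setting these equal: −7r + 5 = −r + 3, so r = 1/3.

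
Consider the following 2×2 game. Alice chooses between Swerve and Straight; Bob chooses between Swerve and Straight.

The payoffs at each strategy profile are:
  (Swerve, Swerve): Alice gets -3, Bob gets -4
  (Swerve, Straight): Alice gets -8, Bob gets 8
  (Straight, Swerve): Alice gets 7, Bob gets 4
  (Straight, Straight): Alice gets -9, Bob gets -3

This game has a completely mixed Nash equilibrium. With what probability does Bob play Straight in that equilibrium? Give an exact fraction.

Let c be the probability that Bob plays Swerve. In a completely mixed equilibrium, Alice must be indifferent between Swerve and Straight.
Alice's expected payoff from Swerve is −3c − 8(1−c); from Straight it is 7c − 9(1−c).
Setting these equal: 5c − 8 = 16c − 9, so c = 1/11.
Therefore Bob plays Straight with probability 1 − 1/11 = 10/11.

10/11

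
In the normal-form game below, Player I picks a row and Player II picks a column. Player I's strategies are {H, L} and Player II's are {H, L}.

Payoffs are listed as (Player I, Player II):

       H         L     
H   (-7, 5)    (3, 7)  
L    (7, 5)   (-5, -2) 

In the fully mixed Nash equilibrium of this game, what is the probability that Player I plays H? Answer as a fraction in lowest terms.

7/9

Let r be the probability that Player I plays H. In a completely mixed equilibrium, Player II must be indifferent between H and L.
Player II's expected payoff from H is 5r + 5(1−r); from L it is 7r − 2(1−r).
Setting these equal: 5 = 9r − 2, so r = 7/9.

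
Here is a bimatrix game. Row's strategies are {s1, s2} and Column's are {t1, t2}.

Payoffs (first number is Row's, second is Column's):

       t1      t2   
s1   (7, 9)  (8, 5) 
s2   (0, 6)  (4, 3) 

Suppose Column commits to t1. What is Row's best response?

s1

Against t1, Row earns 7 from s1 and 0 from s2.
So s1 is the best response.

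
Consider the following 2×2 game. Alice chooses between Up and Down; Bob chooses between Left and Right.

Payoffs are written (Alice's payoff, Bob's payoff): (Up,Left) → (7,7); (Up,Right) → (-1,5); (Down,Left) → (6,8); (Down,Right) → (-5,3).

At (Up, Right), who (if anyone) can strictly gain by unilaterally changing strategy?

Alice at (Up, Right) earns -1; deviating to Down yields -5 — not better.
Bob earns 5; deviating to Left yields 7 — a strict improvement.
Only Bob has a strictly profitable deviation.

Bob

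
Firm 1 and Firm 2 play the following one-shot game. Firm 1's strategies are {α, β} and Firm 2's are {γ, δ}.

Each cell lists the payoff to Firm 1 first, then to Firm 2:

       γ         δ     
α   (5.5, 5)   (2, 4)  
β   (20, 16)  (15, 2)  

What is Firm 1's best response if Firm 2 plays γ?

β

Against γ, Firm 1 earns 5.5 from α and 20 from β.
So β is the best response.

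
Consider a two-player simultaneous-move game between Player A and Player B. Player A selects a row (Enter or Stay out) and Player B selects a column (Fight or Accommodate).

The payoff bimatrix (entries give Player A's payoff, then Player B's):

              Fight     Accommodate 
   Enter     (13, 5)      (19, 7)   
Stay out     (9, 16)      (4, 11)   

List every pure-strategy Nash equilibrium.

(Enter, Fight): Player B prefers Accommodate (7 > 5) — not an equilibrium.
(Enter, Accommodate): Player A gets 19 ≥ 4 from Stay out, and Player B gets 7 ≥ 5 from Fight — Nash equilibrium.
(Stay out, Fight): Player A prefers Enter (13 > 9) — not an equilibrium.
(Stay out, Accommodate): Player A prefers Enter (19 > 4); Player B prefers Fight (16 > 11) — not an equilibrium.

(Enter, Accommodate)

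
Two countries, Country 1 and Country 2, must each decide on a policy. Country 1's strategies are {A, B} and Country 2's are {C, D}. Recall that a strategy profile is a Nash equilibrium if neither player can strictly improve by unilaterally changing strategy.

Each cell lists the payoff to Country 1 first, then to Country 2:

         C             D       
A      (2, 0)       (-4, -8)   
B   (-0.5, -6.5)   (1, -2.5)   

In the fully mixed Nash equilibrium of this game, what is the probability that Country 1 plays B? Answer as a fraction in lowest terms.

2/3

Let x be the probability that Country 1 plays A. In a completely mixed equilibrium, Country 2 must be indifferent between C and D.
Country 2's expected payoff from C is −6.5(1−x); from D it is −8x − 2.5(1−x).
Setting these equal: 6.5x − 6.5 = −5.5x − 2.5, so x = 1/3.
Therefore Country 1 plays B with probability 1 − 1/3 = 2/3.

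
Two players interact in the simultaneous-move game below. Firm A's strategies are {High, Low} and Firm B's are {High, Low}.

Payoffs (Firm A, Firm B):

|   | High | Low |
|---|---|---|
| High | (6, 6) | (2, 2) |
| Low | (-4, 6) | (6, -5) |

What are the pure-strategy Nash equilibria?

(High, High): Firm A gets 6 ≥ -4 from Low, and Firm B gets 6 ≥ 2 from Low — Nash equilibrium.
(High, Low): Firm A prefers Low (6 > 2); Firm B prefers High (6 > 2) — not an equilibrium.
(Low, High): Firm A prefers High (6 > -4) — not an equilibrium.
(Low, Low): Firm B prefers High (6 > -5) — not an equilibrium.

(High, High)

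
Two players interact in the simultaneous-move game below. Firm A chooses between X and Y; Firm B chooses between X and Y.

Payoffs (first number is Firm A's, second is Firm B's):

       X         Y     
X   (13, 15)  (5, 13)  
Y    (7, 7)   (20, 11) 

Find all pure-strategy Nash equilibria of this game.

(X, X) and (Y, Y)

(X, X): Firm A gets 13 ≥ 7 from Y, and Firm B gets 15 ≥ 13 from Y — Nash equilibrium.
(X, Y): Firm A prefers Y (20 > 5); Firm B prefers X (15 > 13) — not an equilibrium.
(Y, X): Firm A prefers X (13 > 7); Firm B prefers Y (11 > 7) — not an equilibrium.
(Y, Y): Firm A gets 20 ≥ 5 from X, and Firm B gets 11 ≥ 7 from X — Nash equilibrium.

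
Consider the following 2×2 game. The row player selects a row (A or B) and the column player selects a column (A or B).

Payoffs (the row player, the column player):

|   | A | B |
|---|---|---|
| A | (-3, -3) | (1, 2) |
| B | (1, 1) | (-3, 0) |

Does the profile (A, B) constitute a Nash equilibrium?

Yes

At (A, B), the row player earns 1; switching to B would give -3, so the row player has no profitable deviation.
The column player earns 2; switching to A would give -3, so the column player has no profitable deviation.
Neither player can gain by a unilateral deviation, so this profile is a Nash equilibrium.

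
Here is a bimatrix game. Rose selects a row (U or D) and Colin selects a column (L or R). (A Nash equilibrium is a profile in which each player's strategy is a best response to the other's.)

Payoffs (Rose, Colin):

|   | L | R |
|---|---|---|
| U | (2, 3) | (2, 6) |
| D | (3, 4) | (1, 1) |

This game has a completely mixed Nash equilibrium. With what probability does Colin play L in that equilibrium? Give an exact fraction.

1/2

Let c be the probability that Colin plays L. In a completely mixed equilibrium, Rose must be indifferent between U and D.
Rose's expected payoff from U is 2c + 2(1−c); from D it is 3c + (1−c).
Setting these equal: 2 = 2c + 1, so c = 1/2.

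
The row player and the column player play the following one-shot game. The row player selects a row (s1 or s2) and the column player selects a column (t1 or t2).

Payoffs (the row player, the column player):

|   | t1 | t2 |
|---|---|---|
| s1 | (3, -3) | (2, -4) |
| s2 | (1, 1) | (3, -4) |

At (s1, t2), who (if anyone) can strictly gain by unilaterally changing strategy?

The row player at (s1, t2) earns 2; deviating to s2 yields 3 — a strict improvement.
The column player earns -4; deviating to t1 yields -3 — a strict improvement.
Both the row player and the column player have strictly profitable deviations.

Both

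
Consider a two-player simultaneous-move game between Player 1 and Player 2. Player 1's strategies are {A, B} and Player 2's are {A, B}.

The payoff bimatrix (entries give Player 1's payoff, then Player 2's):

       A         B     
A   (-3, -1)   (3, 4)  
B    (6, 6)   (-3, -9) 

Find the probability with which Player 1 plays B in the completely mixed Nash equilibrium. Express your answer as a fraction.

Let x be the probability that Player 1 plays A. In a completely mixed equilibrium, Player 2 must be indifferent between A and B.
Player 2's expected payoff from A is −x + 6(1−x); from B it is 4x − 9(1−x).
Setting these equal: −7x + 6 = 13x − 9, so x = 3/4.
Therefore Player 1 plays B with probability 1 − 3/4 = 1/4.

1/4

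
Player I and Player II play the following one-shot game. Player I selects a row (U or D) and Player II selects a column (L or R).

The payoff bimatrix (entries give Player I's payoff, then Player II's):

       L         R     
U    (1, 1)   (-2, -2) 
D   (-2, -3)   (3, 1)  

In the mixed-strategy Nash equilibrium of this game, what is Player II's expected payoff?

-5/7

First find x, the probability Player I plays U, from Player II's indifference between L and R: x − 3(1−x) = −2x + (1−x), giving x = 4/7.
Since Player II is indifferent in equilibrium, Player II's expected payoff equals the payoff from either column against (4/7, 3/7). Using L: (4/7) − 3(3/7) = -5/7.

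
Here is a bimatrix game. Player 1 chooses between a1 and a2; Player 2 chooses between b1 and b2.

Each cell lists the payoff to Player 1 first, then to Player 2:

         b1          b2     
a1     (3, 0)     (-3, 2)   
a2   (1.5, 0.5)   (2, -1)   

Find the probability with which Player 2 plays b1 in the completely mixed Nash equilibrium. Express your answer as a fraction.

10/13

Let c be the probability that Player 2 plays b1. In a completely mixed equilibrium, Player 1 must be indifferent between a1 and a2.
Player 1's expected payoff from a1 is 3c − 3(1−c); from a2 it is 1.5c + 2(1−c).
Setting these equal: 6c − 3 = −0.5c + 2, so c = 10/13.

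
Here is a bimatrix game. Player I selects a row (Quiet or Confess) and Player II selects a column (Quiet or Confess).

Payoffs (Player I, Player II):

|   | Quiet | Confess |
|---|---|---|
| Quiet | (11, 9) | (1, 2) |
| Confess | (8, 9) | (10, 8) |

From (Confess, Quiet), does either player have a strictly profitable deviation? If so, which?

Player I

Player I at (Confess, Quiet) earns 8; deviating to Quiet yields 11 — a strict improvement.
Player II earns 9; deviating to Confess yields 8 — not better.
Only Player I has a strictly profitable deviation.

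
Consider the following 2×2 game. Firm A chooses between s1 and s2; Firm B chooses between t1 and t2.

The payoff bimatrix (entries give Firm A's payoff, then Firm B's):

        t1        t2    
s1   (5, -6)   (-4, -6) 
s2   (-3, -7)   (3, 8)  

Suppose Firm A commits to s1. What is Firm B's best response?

Against s1, Firm B earns -6 from t1 and -6 from t2.
So either strategy is a best response.

either — both t1 and t2 are best responses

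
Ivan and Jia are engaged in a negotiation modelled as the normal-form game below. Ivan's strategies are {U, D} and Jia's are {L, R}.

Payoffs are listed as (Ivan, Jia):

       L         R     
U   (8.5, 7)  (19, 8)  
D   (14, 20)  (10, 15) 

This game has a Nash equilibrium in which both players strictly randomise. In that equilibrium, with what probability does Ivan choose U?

Let r be the probability that Ivan plays U. In a completely mixed equilibrium, Jia must be indifferent between L and R.
Jia's expected payoff from L is 7r + 20(1−r); from R it is 8r + 15(1−r).
Setting these equal: −13r + 20 = −7r + 15, so r = 5/6.

5/6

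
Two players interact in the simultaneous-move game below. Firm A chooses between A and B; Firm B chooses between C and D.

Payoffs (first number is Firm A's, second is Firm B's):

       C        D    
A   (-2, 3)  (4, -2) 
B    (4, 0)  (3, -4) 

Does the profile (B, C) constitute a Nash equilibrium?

Yes

At (B, C), Firm A earns 4; switching to A would give -2, so Firm A has no profitable deviation.
Firm B earns 0; switching to D would give -4, so Firm B has no profitable deviation.
Neither player can gain by a unilateral deviation, so this profile is a Nash equilibrium.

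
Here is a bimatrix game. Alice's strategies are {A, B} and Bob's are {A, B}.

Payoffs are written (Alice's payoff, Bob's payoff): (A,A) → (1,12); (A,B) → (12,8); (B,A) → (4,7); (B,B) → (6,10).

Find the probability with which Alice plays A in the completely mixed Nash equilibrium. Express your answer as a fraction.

3/7

Let x be the probability that Alice plays A. In a completely mixed equilibrium, Bob must be indifferent between A and B.
Bob's expected payoff from A is 12x + 7(1−x); from B it is 8x + 10(1−x).
Setting these equal: 5x + 7 = −2x + 10, so x = 3/7.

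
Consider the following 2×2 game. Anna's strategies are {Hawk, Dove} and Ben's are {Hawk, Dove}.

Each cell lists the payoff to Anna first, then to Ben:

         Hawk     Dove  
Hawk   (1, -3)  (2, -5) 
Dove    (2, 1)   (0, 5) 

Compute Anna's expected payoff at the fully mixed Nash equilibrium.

First find y, the probability Ben plays Hawk, from Anna's indifference between Hawk and Dove: y + 2(1−y) = 2y, giving y = 2/3.
Since Anna is indifferent in equilibrium, Anna's expected payoff equals the payoff from either row against (2/3, 1/3). Using Hawk: (2/3) + 2(1/3) = 4/3.

4/3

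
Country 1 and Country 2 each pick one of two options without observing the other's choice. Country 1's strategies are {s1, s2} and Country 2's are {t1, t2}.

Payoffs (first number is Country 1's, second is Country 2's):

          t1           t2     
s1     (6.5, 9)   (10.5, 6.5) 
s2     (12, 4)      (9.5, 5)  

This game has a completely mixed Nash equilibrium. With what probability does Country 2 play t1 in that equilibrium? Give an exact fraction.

2/13

Let q be the probability that Country 2 plays t1. In a completely mixed equilibrium, Country 1 must be indifferent between s1 and s2.
Country 1's expected payoff from s1 is 6.5q + 10.5(1−q); from s2 it is 12q + 9.5(1−q).
Setting these equal: −4q + 10.5 = 2.5q + 9.5, so q = 2/13.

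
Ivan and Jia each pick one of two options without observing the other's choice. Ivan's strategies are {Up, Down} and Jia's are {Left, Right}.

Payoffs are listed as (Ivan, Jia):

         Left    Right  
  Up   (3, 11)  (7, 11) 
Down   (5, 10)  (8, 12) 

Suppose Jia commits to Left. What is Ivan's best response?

Against Left, Ivan earns 3 from Up and 5 from Down.
So Down is the best response.

Down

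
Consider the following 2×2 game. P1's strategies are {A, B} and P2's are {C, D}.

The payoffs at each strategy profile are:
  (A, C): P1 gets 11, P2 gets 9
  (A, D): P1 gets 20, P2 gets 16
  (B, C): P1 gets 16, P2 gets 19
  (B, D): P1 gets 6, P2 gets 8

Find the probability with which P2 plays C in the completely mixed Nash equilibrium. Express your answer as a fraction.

14/19

Let c be the probability that P2 plays C. In a completely mixed equilibrium, P1 must be indifferent between A and B.
P1's expected payoff from A is 11c + 20(1−c); from B it is 16c + 6(1−c).
Setting these equal: −9c + 20 = 10c + 6, so c = 14/19.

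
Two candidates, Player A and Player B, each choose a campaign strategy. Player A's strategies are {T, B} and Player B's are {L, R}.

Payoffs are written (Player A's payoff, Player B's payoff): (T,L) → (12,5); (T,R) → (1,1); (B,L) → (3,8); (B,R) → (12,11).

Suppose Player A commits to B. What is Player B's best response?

Against B, Player B earns 8 from L and 11 from R.
So R is the best response.

R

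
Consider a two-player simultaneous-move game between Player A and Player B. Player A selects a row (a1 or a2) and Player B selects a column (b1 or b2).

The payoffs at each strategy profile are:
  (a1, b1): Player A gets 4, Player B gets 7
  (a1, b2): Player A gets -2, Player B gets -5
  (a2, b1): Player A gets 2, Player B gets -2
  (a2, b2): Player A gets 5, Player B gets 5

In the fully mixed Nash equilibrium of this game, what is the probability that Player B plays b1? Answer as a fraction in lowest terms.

7/9

Let q be the probability that Player B plays b1. In a completely mixed equilibrium, Player A must be indifferent between a1 and a2.
Player A's expected payoff from a1 is 4q − 2(1−q); from a2 it is 2q + 5(1−q).
Setting these equal: 6q − 2 = −3q + 5, so q = 7/9.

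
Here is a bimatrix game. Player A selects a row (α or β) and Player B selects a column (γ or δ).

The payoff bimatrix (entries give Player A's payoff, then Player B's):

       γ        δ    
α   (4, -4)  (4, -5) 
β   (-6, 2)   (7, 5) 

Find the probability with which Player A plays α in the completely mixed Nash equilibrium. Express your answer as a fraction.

3/4

Let r be the probability that Player A plays α. In a completely mixed equilibrium, Player B must be indifferent between γ and δ.
Player B's expected payoff from γ is −4r + 2(1−r); from δ it is −5r + 5(1−r).
Setting these equal: −6r + 2 = −10r + 5, so r = 3/4.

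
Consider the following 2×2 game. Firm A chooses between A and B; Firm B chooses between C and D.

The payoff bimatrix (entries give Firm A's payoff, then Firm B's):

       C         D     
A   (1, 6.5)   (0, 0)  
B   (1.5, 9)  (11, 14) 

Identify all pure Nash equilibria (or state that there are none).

(A, C): Firm A prefers B (1.5 > 1) — not an equilibrium.
(A, D): Firm A prefers B (11 > 0); Firm B prefers C (6.5 > 0) — not an equilibrium.
(B, C): Firm B prefers D (14 > 9) — not an equilibrium.
(B, D): Firm A gets 11 ≥ 0 from A, and Firm B gets 14 ≥ 9 from C — Nash equilibrium.

(B, D)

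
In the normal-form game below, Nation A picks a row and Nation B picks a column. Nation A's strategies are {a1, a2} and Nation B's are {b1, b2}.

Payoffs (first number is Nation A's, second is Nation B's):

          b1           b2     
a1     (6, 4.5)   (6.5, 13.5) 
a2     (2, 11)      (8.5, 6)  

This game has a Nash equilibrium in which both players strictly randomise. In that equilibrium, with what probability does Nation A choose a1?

5/14

Let r be the probability that Nation A plays a1. In a completely mixed equilibrium, Nation B must be indifferent between b1 and b2.
Nation B's expected payoff from b1 is 4.5r + 11(1−r); from b2 it is 13.5r + 6(1−r).
Setting these equal: −6.5r + 11 = 7.5r + 6, so r = 5/14.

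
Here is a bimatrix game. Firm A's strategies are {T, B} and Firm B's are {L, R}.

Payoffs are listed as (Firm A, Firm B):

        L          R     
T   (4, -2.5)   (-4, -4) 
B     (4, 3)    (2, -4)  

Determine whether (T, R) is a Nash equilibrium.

No

At (T, R), Firm A earns -4; switching to B would give 2, so Firm A would deviate.
Firm B earns -4; switching to L would give -2.5, so Firm B would deviate.
Since at least one player can profitably deviate, this is not a Nash equilibrium.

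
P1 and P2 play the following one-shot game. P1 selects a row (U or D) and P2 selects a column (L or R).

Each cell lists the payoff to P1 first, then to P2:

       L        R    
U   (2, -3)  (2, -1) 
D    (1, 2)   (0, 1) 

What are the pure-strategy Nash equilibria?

(U, R)

(U, L): P2 prefers R (-1 > -3) — not an equilibrium.
(U, R): P1 gets 2 ≥ 0 from D, and P2 gets -1 ≥ -3 from L — Nash equilibrium.
(D, L): P1 prefers U (2 > 1) — not an equilibrium.
(D, R): P1 prefers U (2 > 0); P2 prefers L (2 > 1) — not an equilibrium.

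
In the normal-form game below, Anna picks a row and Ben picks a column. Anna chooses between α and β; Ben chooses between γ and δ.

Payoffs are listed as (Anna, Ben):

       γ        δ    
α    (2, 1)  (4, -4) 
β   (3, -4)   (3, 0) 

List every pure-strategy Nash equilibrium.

(α, γ): Anna prefers β (3 > 2) — not an equilibrium.
(α, δ): Ben prefers γ (1 > -4) — not an equilibrium.
(β, γ): Ben prefers δ (0 > -4) — not an equilibrium.
(β, δ): Anna prefers α (4 > 3) — not an equilibrium.

none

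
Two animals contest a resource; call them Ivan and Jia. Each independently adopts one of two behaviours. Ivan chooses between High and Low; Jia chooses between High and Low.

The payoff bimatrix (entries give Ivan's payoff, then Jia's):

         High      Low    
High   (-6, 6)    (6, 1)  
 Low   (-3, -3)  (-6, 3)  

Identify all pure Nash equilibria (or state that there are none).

(High, High): Ivan prefers Low (-3 > -6) — not an equilibrium.
(High, Low): Jia prefers High (6 > 1) — not an equilibrium.
(Low, High): Jia prefers Low (3 > -3) — not an equilibrium.
(Low, Low): Ivan prefers High (6 > -6) — not an equilibrium.

none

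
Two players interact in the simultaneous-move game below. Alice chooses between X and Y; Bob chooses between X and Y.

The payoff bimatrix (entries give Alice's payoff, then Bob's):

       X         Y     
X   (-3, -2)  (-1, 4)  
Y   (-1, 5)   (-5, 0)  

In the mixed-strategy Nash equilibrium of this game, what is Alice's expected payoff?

First find y, the probability Bob plays X, from Alice's indifference between X and Y: −3y − (1−y) = −y − 5(1−y), giving y = 2/3.
Since Alice is indifferent in equilibrium, Alice's expected payoff equals the payoff from either row against (2/3, 1/3). Using X: −3(2/3) − (1/3) = -7/3.

-7/3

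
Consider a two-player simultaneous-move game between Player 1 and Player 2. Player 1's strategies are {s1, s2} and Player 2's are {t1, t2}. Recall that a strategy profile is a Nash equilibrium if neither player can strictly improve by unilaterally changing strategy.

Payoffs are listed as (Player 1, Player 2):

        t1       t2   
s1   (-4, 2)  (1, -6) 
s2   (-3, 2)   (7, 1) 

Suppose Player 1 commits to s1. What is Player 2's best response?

t1

Against s1, Player 2 earns 2 from t1 and -6 from t2.
So t1 is the best response.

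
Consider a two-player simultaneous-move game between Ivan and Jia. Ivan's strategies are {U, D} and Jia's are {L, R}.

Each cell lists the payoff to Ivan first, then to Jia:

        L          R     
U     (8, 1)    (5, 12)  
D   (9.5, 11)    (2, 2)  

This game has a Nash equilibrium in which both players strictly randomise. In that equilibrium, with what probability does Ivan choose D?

11/20

Let x be the probability that Ivan plays U. In a completely mixed equilibrium, Jia must be indifferent between L and R.
Jia's expected payoff from L is x + 11(1−x); from R it is 12x + 2(1−x).
Setting these equal: −10x + 11 = 10x + 2, so x = 9/20.
Therefore Ivan plays D with probability 1 − 9/20 = 11/20.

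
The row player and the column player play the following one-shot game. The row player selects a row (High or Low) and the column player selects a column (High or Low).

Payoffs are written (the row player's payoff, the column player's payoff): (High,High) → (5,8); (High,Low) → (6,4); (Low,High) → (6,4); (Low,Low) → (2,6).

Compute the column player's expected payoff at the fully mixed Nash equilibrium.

16/3

First find x, the probability the row player plays High, from the column player's indifference between High and Low: 8x + 4(1−x) = 4x + 6(1−x), giving x = 1/3.
Since the column player is indifferent in equilibrium, the column player's expected payoff equals the payoff from either column against (1/3, 2/3). Using High: 8(1/3) + 4(2/3) = 16/3.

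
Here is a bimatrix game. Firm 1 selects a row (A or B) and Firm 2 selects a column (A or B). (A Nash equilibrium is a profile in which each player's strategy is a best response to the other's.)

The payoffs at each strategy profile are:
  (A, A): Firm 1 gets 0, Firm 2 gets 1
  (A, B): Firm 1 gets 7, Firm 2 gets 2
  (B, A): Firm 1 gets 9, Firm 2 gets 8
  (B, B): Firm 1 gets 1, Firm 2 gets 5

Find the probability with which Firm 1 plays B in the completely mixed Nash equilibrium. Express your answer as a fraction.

1/4

Let p be the probability that Firm 1 plays A. In a completely mixed equilibrium, Firm 2 must be indifferent between A and B.
Firm 2's expected payoff from A is p + 8(1−p); from B it is 2p + 5(1−p).
Setting these equal: −7p + 8 = −3p + 5, so p = 3/4.
Therefore Firm 1 plays B with probability 1 − 3/4 = 1/4.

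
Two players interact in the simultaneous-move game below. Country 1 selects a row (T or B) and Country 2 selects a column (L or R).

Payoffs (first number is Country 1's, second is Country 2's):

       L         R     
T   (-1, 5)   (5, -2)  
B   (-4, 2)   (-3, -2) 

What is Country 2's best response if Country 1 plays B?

Against B, Country 2 earns 2 from L and -2 from R.
So L is the best response.

L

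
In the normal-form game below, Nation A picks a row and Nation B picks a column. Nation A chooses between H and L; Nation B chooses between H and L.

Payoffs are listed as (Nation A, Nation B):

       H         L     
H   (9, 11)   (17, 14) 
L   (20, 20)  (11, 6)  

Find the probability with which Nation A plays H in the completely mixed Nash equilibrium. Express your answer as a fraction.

Let x be the probability that Nation A plays H. In a completely mixed equilibrium, Nation B must be indifferent between H and L.
Nation B's expected payoff from H is 11x + 20(1−x); from L it is 14x + 6(1−x).
Setting these equal: −9x + 20 = 8x + 6, so x = 14/17.

14/17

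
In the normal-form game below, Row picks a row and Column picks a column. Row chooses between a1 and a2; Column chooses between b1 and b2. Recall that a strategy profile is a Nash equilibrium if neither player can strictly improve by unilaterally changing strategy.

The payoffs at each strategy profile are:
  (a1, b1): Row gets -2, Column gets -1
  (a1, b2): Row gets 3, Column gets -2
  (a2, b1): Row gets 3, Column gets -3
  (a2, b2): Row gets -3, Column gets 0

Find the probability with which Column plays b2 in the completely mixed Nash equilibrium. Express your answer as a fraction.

5/11

Let q be the probability that Column plays b1. In a completely mixed equilibrium, Row must be indifferent between a1 and a2.
Row's expected payoff from a1 is −2q + 3(1−q); from a2 it is 3q − 3(1−q).
Setting these equal: −5q + 3 = 6q − 3, so q = 6/11.
Therefore Column plays b2 with probability 1 − 6/11 = 5/11.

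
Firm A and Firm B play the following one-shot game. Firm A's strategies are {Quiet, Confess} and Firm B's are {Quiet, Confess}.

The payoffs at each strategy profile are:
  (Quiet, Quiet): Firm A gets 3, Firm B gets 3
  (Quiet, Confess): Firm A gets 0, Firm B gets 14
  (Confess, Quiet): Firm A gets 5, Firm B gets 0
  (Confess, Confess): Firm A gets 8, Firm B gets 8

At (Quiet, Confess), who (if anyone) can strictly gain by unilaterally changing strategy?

Firm A

Firm A at (Quiet, Confess) earns 0; deviating to Confess yields 8 — a strict improvement.
Firm B earns 14; deviating to Quiet yields 3 — not better.
Only Firm A has a strictly profitable deviation.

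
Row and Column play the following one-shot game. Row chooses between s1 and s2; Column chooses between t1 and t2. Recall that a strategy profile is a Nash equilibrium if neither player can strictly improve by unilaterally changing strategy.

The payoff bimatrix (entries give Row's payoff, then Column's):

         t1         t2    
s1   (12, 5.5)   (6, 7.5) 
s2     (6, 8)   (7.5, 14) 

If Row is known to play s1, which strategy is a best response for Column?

t2

Against s1, Column earns 5.5 from t1 and 7.5 from t2.
So t2 is the best response.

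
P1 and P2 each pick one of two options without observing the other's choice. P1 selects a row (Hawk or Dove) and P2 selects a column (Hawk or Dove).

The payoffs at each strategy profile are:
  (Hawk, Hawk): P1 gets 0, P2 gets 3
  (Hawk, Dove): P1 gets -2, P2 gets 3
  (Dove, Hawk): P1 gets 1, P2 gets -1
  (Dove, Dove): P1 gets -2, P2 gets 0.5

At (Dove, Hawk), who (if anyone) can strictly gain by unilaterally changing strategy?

P1 at (Dove, Hawk) earns 1; deviating to Hawk yields 0 — not better.
P2 earns -1; deviating to Dove yields 0.5 — a strict improvement.
Only P2 has a strictly profitable deviation.

P2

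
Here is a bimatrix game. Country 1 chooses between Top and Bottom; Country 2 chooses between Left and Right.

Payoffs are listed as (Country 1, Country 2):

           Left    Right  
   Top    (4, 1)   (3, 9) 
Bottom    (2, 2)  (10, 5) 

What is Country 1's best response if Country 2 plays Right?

Bottom

Against Right, Country 1 earns 3 from Top and 10 from Bottom.
So Bottom is the best response.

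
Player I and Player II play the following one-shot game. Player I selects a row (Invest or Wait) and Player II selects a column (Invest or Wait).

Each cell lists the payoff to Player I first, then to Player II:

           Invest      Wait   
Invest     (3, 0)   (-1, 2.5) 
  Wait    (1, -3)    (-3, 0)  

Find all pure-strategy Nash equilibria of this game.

(Invest, Invest): Player II prefers Wait (2.5 > 0) — not an equilibrium.
(Invest, Wait): Player I gets -1 ≥ -3 from Wait, and Player II gets 2.5 ≥ 0 from Invest — Nash equilibrium.
(Wait, Invest): Player I prefers Invest (3 > 1); Player II prefers Wait (0 > -3) — not an equilibrium.
(Wait, Wait): Player I prefers Invest (-1 > -3) — not an equilibrium.

(Invest, Wait)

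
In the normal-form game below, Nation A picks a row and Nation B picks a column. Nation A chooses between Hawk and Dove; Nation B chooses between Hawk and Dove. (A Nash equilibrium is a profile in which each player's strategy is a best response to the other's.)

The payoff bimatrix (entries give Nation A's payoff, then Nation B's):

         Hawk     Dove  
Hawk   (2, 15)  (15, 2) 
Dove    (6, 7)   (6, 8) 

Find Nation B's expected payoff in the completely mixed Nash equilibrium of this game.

First find x, the probability Nation A plays Hawk, from Nation B's indifference between Hawk and Dove: 15x + 7(1−x) = 2x + 8(1−x), giving x = 1/14.
Since Nation B is indifferent in equilibrium, Nation B's expected payoff equals the payoff from either column against (1/14, 13/14). Using Hawk: 15(1/14) + 7(13/14) = 53/7.

53/7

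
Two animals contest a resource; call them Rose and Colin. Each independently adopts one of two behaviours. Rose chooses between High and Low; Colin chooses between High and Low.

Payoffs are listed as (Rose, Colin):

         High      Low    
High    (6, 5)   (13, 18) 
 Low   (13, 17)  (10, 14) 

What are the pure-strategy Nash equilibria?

(High, Low) and (Low, High)

(High, High): Rose prefers Low (13 > 6); Colin prefers Low (18 > 5) — not an equilibrium.
(High, Low): Rose gets 13 ≥ 10 from Low, and Colin gets 18 ≥ 5 from High — Nash equilibrium.
(Low, High): Rose gets 13 ≥ 6 from High, and Colin gets 17 ≥ 14 from Low — Nash equilibrium.
(Low, Low): Rose prefers High (13 > 10); Colin prefers High (17 > 14) — not an equilibrium.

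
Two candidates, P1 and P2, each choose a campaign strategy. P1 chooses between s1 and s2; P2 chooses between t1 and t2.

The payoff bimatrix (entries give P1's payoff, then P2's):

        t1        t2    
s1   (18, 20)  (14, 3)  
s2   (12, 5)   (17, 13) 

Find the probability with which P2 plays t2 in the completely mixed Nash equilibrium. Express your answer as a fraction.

Let c be the probability that P2 plays t1. In a completely mixed equilibrium, P1 must be indifferent between s1 and s2.
P1's expected payoff from s1 is 18c + 14(1−c); from s2 it is 12c + 17(1−c).
Setting these equal: 4c + 14 = −5c + 17, so c = 1/3.
Therefore P2 plays t2 with probability 1 − 1/3 = 2/3.

2/3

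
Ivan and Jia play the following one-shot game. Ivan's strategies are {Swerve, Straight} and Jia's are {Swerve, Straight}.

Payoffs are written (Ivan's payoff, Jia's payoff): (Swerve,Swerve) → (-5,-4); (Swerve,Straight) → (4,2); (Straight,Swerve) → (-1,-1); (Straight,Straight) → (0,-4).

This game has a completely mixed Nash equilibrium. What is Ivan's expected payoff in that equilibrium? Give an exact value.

-1/2

First find y, the probability Jia plays Swerve, from Ivan's indifference between Swerve and Straight: −5y + 4(1−y) = −y, giving y = 1/2.
Since Ivan is indifferent in equilibrium, Ivan's expected payoff equals the payoff from either row against (1/2, 1/2). Using Swerve: −5(1/2) + 4(1/2) = -1/2.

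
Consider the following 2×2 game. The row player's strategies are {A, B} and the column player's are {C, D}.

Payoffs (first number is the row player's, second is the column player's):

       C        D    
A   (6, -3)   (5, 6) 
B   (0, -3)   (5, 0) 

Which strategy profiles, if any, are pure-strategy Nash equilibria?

(A, C): the column player prefers D (6 > -3) — not an equilibrium.
(A, D): the row player gets 5 ≥ 5 from B, and the column player gets 6 ≥ -3 from C — Nash equilibrium.
(B, C): the row player prefers A (6 > 0); the column player prefers D (0 > -3) — not an equilibrium.
(B, D): the row player gets 5 ≥ 5 from A, and the column player gets 0 ≥ -3 from C — Nash equilibrium.

(A, D) and (B, D)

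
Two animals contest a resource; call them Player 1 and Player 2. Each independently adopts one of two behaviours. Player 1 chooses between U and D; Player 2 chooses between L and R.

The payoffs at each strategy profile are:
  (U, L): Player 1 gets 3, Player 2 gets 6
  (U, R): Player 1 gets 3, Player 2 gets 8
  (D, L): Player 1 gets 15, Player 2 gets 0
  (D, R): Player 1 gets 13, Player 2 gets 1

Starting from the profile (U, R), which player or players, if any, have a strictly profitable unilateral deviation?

Player 1

Player 1 at (U, R) earns 3; deviating to D yields 13 — a strict improvement.
Player 2 earns 8; deviating to L yields 6 — not better.
Only Player 1 has a strictly profitable deviation.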